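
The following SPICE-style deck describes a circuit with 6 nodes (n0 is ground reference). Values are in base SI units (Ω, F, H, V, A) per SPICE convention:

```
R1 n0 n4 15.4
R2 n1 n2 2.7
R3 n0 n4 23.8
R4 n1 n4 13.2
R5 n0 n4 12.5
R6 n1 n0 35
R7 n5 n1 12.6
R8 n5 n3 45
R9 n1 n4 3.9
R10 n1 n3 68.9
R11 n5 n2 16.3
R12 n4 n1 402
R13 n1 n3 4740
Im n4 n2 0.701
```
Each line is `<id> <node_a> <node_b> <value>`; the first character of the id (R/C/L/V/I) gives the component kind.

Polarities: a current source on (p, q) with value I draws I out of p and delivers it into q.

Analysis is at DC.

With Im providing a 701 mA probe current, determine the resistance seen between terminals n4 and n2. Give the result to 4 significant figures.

MNA unknowns: 5 node voltages V₁..V_5
R1: Y=0.06494 on G[0,4]
R2: Y=0.3704 on G[1,2]
R3: Y=0.04202 on G[0,4]
R4: Y=0.07576 on G[1,4]
R5: Y=0.08000 on G[0,4]
R6: Y=0.02857 on G[1,0]
R7: Y=0.07937 on G[5,1]
R8: Y=0.02222 on G[5,3]
R9: Y=0.2564 on G[1,4]
R10: Y=0.01451 on G[1,3]
R11: Y=0.06135 on G[5,2]
R12: Y=0.002488 on G[4,1]
R13: Y=0.0002110 on G[1,3]
Im: z[4]−=0.701, z[2]+=0.701
solve → V1=1.692, V2=3.416, V3=2.117, V4=-0.2585, V5=2.399

R_eq = 5.242 Ω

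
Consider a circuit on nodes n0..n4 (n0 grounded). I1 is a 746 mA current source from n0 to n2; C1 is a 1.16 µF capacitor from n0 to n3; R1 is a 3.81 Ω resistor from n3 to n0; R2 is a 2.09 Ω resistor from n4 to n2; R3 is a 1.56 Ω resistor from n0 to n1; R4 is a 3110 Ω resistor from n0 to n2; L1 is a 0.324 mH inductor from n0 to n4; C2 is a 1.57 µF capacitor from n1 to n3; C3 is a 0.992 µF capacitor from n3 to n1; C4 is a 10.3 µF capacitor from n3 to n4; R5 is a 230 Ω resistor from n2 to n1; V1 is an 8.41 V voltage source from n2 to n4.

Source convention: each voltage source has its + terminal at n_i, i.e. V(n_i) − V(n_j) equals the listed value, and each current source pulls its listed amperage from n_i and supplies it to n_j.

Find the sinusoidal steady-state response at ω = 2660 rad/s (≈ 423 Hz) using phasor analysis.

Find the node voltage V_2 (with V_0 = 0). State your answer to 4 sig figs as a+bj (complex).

8.414+0.6238j V

Element admittances at ω=2660 rad/s:
  I1: injects 0.746 A into n2 (from n0)
  Y(C1) = 0.000+0.003086j S between n0,n3
  Y(R1) = 0.2625+0.000j S between n3,n0
  Y(R2) = 0.4785+0.000j S between n4,n2
  Y(R3) = 0.6410+0.000j S between n0,n1
  Y(R4) = 0.0003215+0.000j S between n0,n2
  Y(L1) = 0.000-1.160j S between n0,n4
  Y(C2) = 0.000+0.004176j S between n1,n3
  Y(C3) = 0.000+0.002639j S between n3,n1
  Y(C4) = 0.000+0.02740j S between n3,n4
  Y(R5) = 0.004348+0.000j S between n2,n1
  V1: constraint V(n2)−V(n4) = 8.41
Assemble and solve the 5×5 MNA system:
  V(n1)=0.05660+0.002933j  V(n2)=8.414+0.6238j  V(n3)=-0.06363+0.01094j  V(n4)=0.004098+0.6238j
  i(V1)=-3.317-0.002900j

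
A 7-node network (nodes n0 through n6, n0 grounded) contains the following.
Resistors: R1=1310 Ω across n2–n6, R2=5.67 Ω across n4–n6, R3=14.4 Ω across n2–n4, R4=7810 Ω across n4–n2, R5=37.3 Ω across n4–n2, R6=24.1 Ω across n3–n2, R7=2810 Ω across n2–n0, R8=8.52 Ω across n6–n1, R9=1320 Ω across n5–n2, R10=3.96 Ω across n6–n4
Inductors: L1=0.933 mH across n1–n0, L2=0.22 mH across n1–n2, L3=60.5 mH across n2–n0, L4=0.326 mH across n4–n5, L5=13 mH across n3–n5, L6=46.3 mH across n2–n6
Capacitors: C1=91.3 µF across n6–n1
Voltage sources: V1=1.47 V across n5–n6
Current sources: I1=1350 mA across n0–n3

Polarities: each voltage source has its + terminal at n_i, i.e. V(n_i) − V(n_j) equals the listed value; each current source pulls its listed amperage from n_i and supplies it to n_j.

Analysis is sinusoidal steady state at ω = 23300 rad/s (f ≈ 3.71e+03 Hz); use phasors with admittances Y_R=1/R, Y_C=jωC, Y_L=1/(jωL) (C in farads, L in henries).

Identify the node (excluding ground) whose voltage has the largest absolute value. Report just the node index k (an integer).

3

Element admittances at ω=23300 rad/s:
  Y(R1) = 0.0007634+0.000j S between n2,n6
  Y(L1) = 0.000-0.04600j S between n1,n0
  Y(R2) = 0.1764+0.000j S between n4,n6
  Y(R3) = 0.06944+0.000j S between n2,n4
  Y(L2) = 0.000-0.1951j S between n1,n2
  Y(L3) = 0.000-0.0007094j S between n2,n0
  Y(L4) = 0.000-0.1317j S between n4,n5
  Y(R4) = 0.0001280+0.000j S between n4,n2
  Y(R5) = 0.02681+0.000j S between n4,n2
  Y(R6) = 0.04149+0.000j S between n3,n2
  Y(L5) = 0.000-0.003301j S between n3,n5
  Y(R7) = 0.0003559+0.000j S between n2,n0
  Y(R8) = 0.1174+0.000j S between n6,n1
  Y(R9) = 0.0007576+0.000j S between n5,n2
  Y(C1) = 0.000+2.127j S between n6,n1
  Y(R10) = 0.2525+0.000j S between n6,n4
  Y(L6) = 0.000-0.0009270j S between n2,n6
  V1: constraint V(n5)−V(n6) = 1.47
  I1: injects 1.35 A into n3 (from n0)
Assemble and solve the 7×7 MNA system:
  V(n1)=0.2319+28.80j  V(n2)=2.298+34.56j  V(n3)=34.16+37.13j  V(n4)=0.5789+29.46j  V(n5)=1.891+28.71j  V(n6)=0.4210+28.71j
  i(V1)=0.1260+0.07062j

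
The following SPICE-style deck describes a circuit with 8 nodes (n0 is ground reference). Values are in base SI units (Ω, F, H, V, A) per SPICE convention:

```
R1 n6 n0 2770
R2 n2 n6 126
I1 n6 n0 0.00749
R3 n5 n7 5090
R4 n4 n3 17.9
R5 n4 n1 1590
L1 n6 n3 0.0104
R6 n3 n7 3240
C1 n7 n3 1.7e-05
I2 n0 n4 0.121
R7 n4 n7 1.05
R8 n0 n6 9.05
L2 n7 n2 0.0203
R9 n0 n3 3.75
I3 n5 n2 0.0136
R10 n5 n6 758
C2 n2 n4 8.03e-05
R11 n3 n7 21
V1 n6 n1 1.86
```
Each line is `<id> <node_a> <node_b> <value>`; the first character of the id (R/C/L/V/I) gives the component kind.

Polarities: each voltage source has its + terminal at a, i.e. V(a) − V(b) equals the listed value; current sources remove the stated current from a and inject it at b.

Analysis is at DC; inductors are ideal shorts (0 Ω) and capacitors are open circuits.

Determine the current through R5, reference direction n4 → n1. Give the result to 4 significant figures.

0.001923 A

MNA unknowns: 7 node voltages V₁..V_7 plus 3 source currents (L1, L2, V1)
R1: Y=0.0003610 on G[6,0]
R2: Y=0.007937 on G[2,6]
I1: z[6]−=0.00749, z[0]+=0.00749
R3: Y=0.0001965 on G[5,7]
R4: Y=0.05587 on G[4,3]
R5: Y=0.0006289 on G[4,1]
L1: row V6−V3=0, i_L1 at 6,3
R6: Y=0.0003086 on G[3,7]
C1: Y=0.000 on G[7,3]
I2: z[0]−=0.121, z[4]+=0.121
R7: Y=0.9524 on G[4,7]
R8: Y=0.1105 on G[0,6]
L2: row V7−V2=0, i_L2 at 7,2
R9: Y=0.2667 on G[0,3]
I3: z[5]−=0.0136, z[2]+=0.0136
R10: Y=0.001319 on G[5,6]
C2: Y=0.000 on G[2,4]
R11: Y=0.04762 on G[3,7]
V1: row V6−V1=1.86, i_V1 at 6,1
solve → V1=-1.559, V2=1.443, V3=0.3007, V4=1.498, V5=-8.524, V6=0.3007, V7=1.443
aux → i_L1=-0.04147, i_L2=-0.004532, i_V1=-0.001923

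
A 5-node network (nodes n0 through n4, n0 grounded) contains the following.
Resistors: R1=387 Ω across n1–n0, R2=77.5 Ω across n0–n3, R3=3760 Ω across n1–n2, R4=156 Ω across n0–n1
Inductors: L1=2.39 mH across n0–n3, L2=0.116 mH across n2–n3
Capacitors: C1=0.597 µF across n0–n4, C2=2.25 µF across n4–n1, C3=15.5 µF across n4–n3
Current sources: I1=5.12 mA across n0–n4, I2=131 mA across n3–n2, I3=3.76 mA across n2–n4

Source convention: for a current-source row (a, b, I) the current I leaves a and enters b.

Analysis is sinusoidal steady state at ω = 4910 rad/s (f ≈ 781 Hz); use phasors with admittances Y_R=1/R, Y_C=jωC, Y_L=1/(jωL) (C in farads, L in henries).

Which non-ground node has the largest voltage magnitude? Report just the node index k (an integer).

2

MNA unknowns: 4 node voltages V₁..V_4
R1: Y=0.002584+0.000j on G[1,0]
R2: Y=0.01290+0.000j on G[0,3]
L1: Y=0.000-0.08522j on G[0,3]
C1: Y=0.000+0.002931j on G[0,4]
R3: Y=0.0002660+0.000j on G[1,2]
I1: z[0]−=0.00512, z[4]+=0.00512
C2: Y=0.000+0.01105j on G[4,1]
I2: z[3]−=0.131, z[2]+=0.131
C3: Y=0.000+0.07611j on G[4,3]
R4: Y=0.006410+0.000j on G[0,1]
L2: Y=0.000-1.756j on G[2,3]
I3: z[2]−=0.00376, z[4]+=0.00376
solve → V1=0.03501-0.02745j, V2=0.005551+0.1261j, V3=0.005528+0.05360j, V4=0.008963-0.05666j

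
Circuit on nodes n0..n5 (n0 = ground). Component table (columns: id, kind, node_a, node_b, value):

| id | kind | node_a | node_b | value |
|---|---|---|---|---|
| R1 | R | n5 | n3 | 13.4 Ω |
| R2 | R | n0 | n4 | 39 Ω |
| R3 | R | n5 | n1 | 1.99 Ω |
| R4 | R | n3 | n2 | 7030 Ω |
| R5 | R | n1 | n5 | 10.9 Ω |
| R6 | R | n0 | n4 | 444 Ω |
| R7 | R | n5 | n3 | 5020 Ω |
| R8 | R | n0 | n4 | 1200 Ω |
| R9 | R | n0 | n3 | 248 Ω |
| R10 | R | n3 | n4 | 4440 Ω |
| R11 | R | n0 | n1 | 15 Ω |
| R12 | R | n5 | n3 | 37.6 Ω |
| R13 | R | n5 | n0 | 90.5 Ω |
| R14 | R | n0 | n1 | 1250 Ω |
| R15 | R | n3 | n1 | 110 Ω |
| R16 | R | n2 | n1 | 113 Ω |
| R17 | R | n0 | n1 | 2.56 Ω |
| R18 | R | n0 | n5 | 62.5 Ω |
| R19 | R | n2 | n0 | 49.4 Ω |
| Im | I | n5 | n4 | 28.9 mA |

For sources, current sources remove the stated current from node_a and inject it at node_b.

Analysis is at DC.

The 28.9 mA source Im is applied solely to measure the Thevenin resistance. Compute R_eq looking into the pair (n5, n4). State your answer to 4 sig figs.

MNA unknowns: 5 node voltages V₁..V_5
R1: Y=0.07463 on G[5,3]
R2: Y=0.02564 on G[0,4]
R3: Y=0.5025 on G[5,1]
R4: Y=0.0001422 on G[3,2]
R5: Y=0.09174 on G[1,5]
R6: Y=0.002252 on G[0,4]
R7: Y=0.0001992 on G[5,3]
R8: Y=0.0008333 on G[0,4]
R9: Y=0.004032 on G[0,3]
R10: Y=0.0002252 on G[3,4]
R11: Y=0.06667 on G[0,1]
R12: Y=0.02660 on G[5,3]
R13: Y=0.01105 on G[5,0]
R14: Y=0.0008000 on G[0,1]
R15: Y=0.009091 on G[3,1]
R16: Y=0.008850 on G[2,1]
R17: Y=0.3906 on G[0,1]
R18: Y=0.01600 on G[0,5]
R19: Y=0.02024 on G[2,0]
Im: z[5]−=0.0289, z[4]+=0.0289
solve → V1=-0.05524, V2=-0.01715, V3=-0.08881, V4=0.9975, V5=-0.09787

R_eq = 37.90 Ω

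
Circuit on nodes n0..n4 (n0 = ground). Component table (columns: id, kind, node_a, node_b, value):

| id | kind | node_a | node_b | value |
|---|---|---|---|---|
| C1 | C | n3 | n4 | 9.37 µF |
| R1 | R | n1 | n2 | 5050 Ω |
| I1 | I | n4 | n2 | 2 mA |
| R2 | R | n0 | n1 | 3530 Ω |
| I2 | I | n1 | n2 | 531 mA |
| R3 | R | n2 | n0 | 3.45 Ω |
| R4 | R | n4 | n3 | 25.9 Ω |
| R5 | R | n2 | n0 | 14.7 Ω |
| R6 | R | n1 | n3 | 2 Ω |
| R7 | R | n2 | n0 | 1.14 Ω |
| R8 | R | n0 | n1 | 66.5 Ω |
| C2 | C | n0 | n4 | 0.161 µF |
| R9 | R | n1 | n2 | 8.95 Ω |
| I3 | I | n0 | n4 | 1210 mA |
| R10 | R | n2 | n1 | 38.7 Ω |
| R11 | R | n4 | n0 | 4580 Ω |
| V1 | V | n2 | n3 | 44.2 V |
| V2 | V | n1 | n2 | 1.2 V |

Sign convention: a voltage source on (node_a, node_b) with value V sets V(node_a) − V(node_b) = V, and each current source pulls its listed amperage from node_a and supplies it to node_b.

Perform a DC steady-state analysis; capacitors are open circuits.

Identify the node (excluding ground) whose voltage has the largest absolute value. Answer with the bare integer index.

Apply KCL at each of the 4 non-ground nodes and solve the resulting linear system.
Node n1: branches {R1, R2, I2, R6, R8, R9, R10, V2} → V_1 = 2.155
Node n2: branches {R1, I1, I2, R3, R5, R7, R9, R10, V1, V2} → V_2 = 0.9551
Node n3: branches {C1, R4, R6, V1} → V_3 = -43.24
Node n4: branches {C1, I1, R4, C2, I3, R11} → V_4 = -11.89
Source currents: i(V1)=-23.91, i(V2)=-23.43

3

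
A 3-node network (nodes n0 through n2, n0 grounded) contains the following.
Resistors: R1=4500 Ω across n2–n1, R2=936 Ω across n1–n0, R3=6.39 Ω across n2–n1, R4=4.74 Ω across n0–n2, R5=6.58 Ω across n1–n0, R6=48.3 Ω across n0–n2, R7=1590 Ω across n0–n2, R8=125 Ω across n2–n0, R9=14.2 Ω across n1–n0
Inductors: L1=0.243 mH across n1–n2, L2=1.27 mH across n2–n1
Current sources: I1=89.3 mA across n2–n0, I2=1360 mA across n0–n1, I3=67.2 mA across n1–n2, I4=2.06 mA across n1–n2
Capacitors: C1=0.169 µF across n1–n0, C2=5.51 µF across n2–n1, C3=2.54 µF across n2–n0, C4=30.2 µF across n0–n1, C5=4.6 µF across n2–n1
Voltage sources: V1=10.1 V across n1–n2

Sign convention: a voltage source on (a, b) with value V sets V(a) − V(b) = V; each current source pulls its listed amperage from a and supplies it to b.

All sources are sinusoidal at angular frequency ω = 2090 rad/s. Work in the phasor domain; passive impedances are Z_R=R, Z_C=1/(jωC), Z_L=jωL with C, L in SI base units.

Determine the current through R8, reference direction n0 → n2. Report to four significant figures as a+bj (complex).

Apply KCL at each of the 2 non-ground nodes and solve the resulting linear system.
Node n1: branches {R1, R2, R3, L1, I2, R5, C1, C2, C4, L2, I3, C5, R9, I4, V1} → V_1 = 7.818-1.044j
Node n2: branches {R1, R3, L1, I1, R4, C2, C3, R6, L2, I3, C5, R7, R8, I4, V1} → V_2 = -2.282-1.044j
Source currents: i(V1)=-2.106+23.22j

0.01825+0.008351j A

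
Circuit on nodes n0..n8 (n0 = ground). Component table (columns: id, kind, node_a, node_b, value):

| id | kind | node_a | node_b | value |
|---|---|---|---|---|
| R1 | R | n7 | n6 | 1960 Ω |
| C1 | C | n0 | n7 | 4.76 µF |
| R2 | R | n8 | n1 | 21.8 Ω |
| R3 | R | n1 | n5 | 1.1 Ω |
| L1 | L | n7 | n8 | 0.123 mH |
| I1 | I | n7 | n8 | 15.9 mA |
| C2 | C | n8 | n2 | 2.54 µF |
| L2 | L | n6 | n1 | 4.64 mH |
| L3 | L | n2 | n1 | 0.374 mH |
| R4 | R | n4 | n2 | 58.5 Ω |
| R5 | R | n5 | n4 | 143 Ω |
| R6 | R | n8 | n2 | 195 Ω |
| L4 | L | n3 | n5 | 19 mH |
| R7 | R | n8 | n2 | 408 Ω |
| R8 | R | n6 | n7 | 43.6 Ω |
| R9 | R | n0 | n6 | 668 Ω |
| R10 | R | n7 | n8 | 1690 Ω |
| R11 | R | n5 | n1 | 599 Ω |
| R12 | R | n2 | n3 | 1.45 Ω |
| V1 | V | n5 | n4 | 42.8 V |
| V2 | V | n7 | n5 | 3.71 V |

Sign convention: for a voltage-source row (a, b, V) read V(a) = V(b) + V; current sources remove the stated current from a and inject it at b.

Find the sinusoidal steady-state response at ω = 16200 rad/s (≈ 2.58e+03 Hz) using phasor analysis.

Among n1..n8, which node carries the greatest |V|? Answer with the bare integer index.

MNA unknowns: 8 node voltages V₁..V_8 plus 2 source currents (V1, V2)
R1: Y=0.0005102+0.000j on G[7,6]
C1: Y=0.000+0.07711j on G[0,7]
R2: Y=0.04587+0.000j on G[8,1]
R3: Y=0.9091+0.000j on G[1,5]
L1: Y=0.000-0.5019j on G[7,8]
I1: z[7]−=0.0159, z[8]+=0.0159
C2: Y=0.000+0.04115j on G[8,2]
L2: Y=0.000-0.01330j on G[6,1]
L3: Y=0.000-0.1650j on G[2,1]
R4: Y=0.01709+0.000j on G[4,2]
R5: Y=0.006993+0.000j on G[5,4]
R6: Y=0.005128+0.000j on G[8,2]
L4: Y=0.000-0.003249j on G[3,5]
R7: Y=0.002451+0.000j on G[8,2]
R8: Y=0.02294+0.000j on G[6,7]
R9: Y=0.001497+0.000j on G[0,6]
R10: Y=0.0005917+0.000j on G[7,8]
R11: Y=0.001669+0.000j on G[5,1]
R12: Y=0.6897+0.000j on G[2,3]
V1: row V5−V4=42.8, i_V1 at 5,4
V2: row V7−V5=3.71, i_V2 at 7,5
solve → V1=-4.336+0.3431j, V2=-6.753-4.403j, V3=-6.732-4.417j, V4=-46.55-0.01627j, V5=-3.746-0.01627j, V6=-0.8378+1.851j, V7=-0.03593-0.01627j, V8=0.5787-0.2008j
aux → i_V1=-0.9795+0.07498j, i_V2=-0.1282-0.2620j

4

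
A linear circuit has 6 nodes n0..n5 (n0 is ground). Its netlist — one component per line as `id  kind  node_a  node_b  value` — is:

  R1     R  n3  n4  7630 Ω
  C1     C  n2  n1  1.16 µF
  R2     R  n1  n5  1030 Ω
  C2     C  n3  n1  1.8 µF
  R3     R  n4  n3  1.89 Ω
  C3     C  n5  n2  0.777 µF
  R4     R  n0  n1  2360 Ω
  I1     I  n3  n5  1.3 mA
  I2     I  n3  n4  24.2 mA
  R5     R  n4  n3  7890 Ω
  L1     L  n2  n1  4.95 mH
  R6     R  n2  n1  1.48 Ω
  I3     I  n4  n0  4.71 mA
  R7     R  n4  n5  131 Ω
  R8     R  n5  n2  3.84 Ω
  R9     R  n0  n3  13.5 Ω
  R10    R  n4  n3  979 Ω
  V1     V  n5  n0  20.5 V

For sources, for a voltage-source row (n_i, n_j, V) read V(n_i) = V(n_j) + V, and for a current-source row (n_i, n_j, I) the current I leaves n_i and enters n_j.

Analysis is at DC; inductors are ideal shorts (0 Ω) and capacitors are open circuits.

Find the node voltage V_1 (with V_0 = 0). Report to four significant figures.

20.47 V

MNA unknowns: 5 node voltages V₁..V_5 plus 2 source currents (L1, V1)
R1: Y=0.0001311 on G[3,4]
C1: Y=0.000 on G[2,1]
R2: Y=0.0009709 on G[1,5]
C2: Y=0.000 on G[3,1]
R3: Y=0.5291 on G[4,3]
C3: Y=0.000 on G[5,2]
R4: Y=0.0004237 on G[0,1]
I1: z[3]−=0.0013, z[5]+=0.0013
I2: z[3]−=0.0242, z[4]+=0.0242
R5: Y=0.0001267 on G[4,3]
L1: row V2−V1=0, i_L1 at 2,1
R6: Y=0.6757 on G[2,1]
I3: z[4]−=0.00471, z[0]+=0.00471
R7: Y=0.007634 on G[4,5]
R8: Y=0.2604 on G[5,2]
R9: Y=0.07407 on G[0,3]
R10: Y=0.001021 on G[4,3]
V1: row V5−V0=20.5, i_V1 at 5,0
solve → V1=20.47, V2=20.47, V3=1.814, V4=2.115, V5=20.50
aux → i_L1=0.008640, i_V1=-0.1477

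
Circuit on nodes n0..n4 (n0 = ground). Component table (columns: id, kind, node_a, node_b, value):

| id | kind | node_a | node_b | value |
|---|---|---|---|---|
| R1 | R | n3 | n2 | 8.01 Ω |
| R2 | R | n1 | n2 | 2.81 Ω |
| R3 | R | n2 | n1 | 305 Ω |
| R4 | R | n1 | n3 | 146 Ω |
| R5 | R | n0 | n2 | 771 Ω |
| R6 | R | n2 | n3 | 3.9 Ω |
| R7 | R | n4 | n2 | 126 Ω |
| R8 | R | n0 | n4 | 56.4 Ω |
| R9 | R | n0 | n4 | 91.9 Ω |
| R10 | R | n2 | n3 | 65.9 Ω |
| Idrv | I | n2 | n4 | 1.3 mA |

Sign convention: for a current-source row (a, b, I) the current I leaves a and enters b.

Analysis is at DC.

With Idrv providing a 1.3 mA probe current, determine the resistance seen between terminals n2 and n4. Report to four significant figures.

R_eq = 109.0 Ω

Element admittances at DC:
  Y(R1) = 0.1248 S between n3,n2
  Y(R2) = 0.3559 S between n1,n2
  Y(R3) = 0.003279 S between n2,n1
  Y(R4) = 0.006849 S between n1,n3
  Y(R5) = 0.001297 S between n0,n2
  Y(R6) = 0.2564 S between n2,n3
  Y(R7) = 0.007937 S between n4,n2
  Y(R8) = 0.01773 S between n0,n4
  Y(R9) = 0.01088 S between n0,n4
  Y(R10) = 0.01517 S between n2,n3
  Idrv: injects 0.0013 A into n4 (from n2)
Assemble and solve the 4×4 MNA system:
  V(n1)=-0.1355  V(n2)=-0.1355  V(n3)=-0.1355  V(n4)=0.006143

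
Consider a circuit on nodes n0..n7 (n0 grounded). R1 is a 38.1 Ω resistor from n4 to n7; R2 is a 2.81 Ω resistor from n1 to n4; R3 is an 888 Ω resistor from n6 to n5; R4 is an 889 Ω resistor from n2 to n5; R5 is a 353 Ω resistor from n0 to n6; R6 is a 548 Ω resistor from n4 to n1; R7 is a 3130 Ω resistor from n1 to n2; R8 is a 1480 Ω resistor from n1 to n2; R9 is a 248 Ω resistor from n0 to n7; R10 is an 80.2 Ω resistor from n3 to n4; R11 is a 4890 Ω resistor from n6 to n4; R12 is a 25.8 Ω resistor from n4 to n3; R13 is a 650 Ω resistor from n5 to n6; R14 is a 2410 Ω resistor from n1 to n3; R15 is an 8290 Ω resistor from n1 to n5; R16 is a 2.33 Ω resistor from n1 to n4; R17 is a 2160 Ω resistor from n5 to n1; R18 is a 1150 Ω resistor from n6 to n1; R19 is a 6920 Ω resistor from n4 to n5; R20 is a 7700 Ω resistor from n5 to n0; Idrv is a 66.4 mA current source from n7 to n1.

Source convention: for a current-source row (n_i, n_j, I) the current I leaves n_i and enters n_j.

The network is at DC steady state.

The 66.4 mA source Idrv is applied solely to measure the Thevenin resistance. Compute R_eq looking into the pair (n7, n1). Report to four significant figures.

Element admittances at DC:
  Y(R1) = 0.02625 S between n4,n7
  Y(R2) = 0.3559 S between n1,n4
  Y(R3) = 0.001126 S between n6,n5
  Y(R4) = 0.001125 S between n2,n5
  Y(R5) = 0.002833 S between n0,n6
  Y(R6) = 0.001825 S between n4,n1
  Y(R7) = 0.0003195 S between n1,n2
  Y(R8) = 0.0006757 S between n1,n2
  Y(R9) = 0.004032 S between n0,n7
  Y(R10) = 0.01247 S between n3,n4
  Y(R11) = 0.0002045 S between n6,n4
  Y(R12) = 0.03876 S between n4,n3
  Y(R13) = 0.001538 S between n5,n6
  Y(R14) = 0.0004149 S between n1,n3
  Y(R15) = 0.0001206 S between n1,n5
  Y(R16) = 0.4292 S between n1,n4
  Y(R17) = 0.0004630 S between n5,n1
  Y(R18) = 0.0008696 S between n6,n1
  Y(R19) = 0.0001445 S between n4,n5
  Y(R20) = 0.0001299 S between n5,n0
  Idrv: injects 0.0664 A into n1 (from n7)
Assemble and solve the 7×7 MNA system:
  V(n1)=1.951  V(n2)=1.502  V(n3)=1.870  V(n4)=1.869  V(n5)=1.105  V(n6)=0.7644  V(n7)=-0.5726

R_eq = 38.01 Ω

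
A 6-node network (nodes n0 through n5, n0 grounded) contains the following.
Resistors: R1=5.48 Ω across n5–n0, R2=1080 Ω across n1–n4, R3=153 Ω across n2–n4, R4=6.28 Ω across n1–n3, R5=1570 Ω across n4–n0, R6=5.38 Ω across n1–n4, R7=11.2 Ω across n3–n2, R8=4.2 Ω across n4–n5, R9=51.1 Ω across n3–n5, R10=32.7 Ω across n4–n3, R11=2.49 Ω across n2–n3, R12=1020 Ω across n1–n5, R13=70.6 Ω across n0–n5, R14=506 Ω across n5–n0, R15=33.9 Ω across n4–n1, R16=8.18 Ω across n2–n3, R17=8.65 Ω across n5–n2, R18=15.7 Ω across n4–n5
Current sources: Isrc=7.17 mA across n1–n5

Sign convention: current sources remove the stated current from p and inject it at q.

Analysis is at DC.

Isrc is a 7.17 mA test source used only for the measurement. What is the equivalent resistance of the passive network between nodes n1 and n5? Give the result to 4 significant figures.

R_eq = 5.124 Ω

Apply KCL at each of the 5 non-ground nodes and solve the resulting linear system.
Node n1: branches {R2, R4, R6, R12, R15, Isrc} → V_1 = -0.03669
Node n2: branches {R3, R7, R11, R16, R17} → V_2 = -0.01727
Node n3: branches {R4, R7, R9, R10, R11, R16} → V_3 = -0.02056
Node n4: branches {R2, R3, R5, R6, R8, R10, R15, R18} → V_4 = -0.01558
Node n5: branches {R1, R8, R9, R12, R13, R14, R17, R18, Isrc} → V_5 = 4.998e-05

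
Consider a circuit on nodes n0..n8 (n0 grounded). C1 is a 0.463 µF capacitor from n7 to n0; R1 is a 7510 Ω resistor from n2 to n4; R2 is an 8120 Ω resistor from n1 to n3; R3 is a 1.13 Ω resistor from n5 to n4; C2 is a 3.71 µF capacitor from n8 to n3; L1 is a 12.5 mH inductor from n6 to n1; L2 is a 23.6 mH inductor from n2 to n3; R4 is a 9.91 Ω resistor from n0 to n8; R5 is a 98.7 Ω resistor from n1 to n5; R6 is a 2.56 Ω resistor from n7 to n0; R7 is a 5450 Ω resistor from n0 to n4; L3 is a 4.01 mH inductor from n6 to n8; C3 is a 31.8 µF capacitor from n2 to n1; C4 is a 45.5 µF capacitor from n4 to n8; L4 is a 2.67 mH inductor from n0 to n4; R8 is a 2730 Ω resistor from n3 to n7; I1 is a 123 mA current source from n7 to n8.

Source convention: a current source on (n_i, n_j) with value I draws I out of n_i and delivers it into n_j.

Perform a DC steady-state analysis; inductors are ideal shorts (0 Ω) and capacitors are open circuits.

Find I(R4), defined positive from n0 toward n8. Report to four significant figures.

-0.1118 A

Apply KCL at each of the 8 non-ground nodes and solve the resulting linear system.
Node n1: branches {R2, L1, R5, C3} → V_1 = 1.108
Node n2: branches {R1, L2, C3} → V_2 = 0.03404
Node n3: branches {R2, C2, L2, R8} → V_3 = 0.03404
Node n4: branches {R1, R3, R7, C4, L4} → V_4 = 0.000
Node n5: branches {R3, R5} → V_5 = 0.01254
Node n6: branches {L1, L3} → V_6 = 1.108
Node n7: branches {C1, R6, R8, I1} → V_7 = -0.3146
Node n8: branches {C2, R4, L3, C4, I1} → V_8 = 1.108
Source currents: i(L1)=0.01123, i(L2)=-4.532e-06, i(L3)=-0.01123, i(L4)=-0.01110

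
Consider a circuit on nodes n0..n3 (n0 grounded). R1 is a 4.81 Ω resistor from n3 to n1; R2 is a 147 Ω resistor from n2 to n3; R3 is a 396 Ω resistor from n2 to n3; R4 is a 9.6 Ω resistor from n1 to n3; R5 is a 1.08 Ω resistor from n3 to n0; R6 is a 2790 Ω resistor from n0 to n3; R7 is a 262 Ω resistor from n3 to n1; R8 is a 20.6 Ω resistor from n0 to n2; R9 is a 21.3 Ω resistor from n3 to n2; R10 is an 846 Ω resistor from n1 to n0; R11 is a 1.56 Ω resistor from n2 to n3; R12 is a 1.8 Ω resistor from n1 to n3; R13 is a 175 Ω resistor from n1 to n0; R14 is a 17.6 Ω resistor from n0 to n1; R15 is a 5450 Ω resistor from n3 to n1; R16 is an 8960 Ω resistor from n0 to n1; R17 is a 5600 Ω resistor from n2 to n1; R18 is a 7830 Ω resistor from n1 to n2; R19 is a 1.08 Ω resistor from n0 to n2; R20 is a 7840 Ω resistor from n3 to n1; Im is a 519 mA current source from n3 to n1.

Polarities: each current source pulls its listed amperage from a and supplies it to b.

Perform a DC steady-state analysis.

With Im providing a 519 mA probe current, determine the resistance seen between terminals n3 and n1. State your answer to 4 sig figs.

R_eq = 1.072 Ω

Apply KCL at each of the 3 non-ground nodes and solve the resulting linear system.
Node n1: branches {R1, R4, R7, R10, R12, R13, R14, R15, R16, R17, R18, R20, Im} → V_1 = 0.5308
Node n2: branches {R2, R3, R8, R9, R11, R17, R18, R19} → V_2 = -0.01053
Node n3: branches {R1, R2, R3, R4, R5, R6, R7, R9, R11, R12, R15, R20, Im} → V_3 = -0.02549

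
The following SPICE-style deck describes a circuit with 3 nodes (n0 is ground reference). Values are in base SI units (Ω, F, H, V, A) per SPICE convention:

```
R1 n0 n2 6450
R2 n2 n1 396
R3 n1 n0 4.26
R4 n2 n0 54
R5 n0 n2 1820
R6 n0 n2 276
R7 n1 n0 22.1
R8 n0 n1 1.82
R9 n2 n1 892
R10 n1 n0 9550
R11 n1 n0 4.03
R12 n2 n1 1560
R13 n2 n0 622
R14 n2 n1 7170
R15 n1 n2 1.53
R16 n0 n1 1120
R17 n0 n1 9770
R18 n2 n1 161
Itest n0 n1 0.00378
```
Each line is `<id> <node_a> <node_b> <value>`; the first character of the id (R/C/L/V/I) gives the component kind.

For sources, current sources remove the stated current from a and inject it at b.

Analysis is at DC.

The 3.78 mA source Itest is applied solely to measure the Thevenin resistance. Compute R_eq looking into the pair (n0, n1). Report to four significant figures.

R_eq = 0.9072 Ω

MNA unknowns: 2 node voltages V₁..V_2
R1: Y=0.0001550 on G[0,2]
R2: Y=0.002525 on G[2,1]
R3: Y=0.2347 on G[1,0]
R4: Y=0.01852 on G[2,0]
R5: Y=0.0005495 on G[0,2]
R6: Y=0.003623 on G[0,2]
R7: Y=0.04525 on G[1,0]
R8: Y=0.5495 on G[0,1]
R9: Y=0.001121 on G[2,1]
R10: Y=0.0001047 on G[1,0]
R11: Y=0.2481 on G[1,0]
R12: Y=0.0006410 on G[2,1]
R13: Y=0.001608 on G[2,0]
R14: Y=0.0001395 on G[2,1]
R15: Y=0.6536 on G[1,2]
R16: Y=0.0008929 on G[0,1]
R17: Y=0.0001024 on G[0,1]
R18: Y=0.006211 on G[2,1]
Itest: z[0]−=0.00378, z[1]+=0.00378
solve → V1=0.003429, V2=0.003308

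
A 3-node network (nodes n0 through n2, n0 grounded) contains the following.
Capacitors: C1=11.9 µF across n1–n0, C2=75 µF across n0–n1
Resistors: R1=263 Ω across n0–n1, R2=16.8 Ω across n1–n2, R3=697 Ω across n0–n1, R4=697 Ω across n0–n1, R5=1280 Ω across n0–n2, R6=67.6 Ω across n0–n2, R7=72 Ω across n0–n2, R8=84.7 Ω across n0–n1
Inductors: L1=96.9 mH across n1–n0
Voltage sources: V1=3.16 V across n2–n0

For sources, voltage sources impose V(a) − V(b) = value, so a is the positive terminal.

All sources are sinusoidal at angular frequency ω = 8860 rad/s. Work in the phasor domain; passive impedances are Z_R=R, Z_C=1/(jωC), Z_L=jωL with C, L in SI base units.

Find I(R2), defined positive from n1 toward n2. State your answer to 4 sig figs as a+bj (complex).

MNA unknowns: 2 node voltages V₁..V_2 plus 1 source current (V1)
C1: Y=0.000+0.1054j on G[1,0]
R1: Y=0.003802+0.000j on G[0,1]
R2: Y=0.05952+0.000j on G[1,2]
R3: Y=0.001435+0.000j on G[0,1]
R4: Y=0.001435+0.000j on G[0,1]
R5: Y=0.0007813+0.000j on G[0,2]
R6: Y=0.01479+0.000j on G[0,2]
L1: Y=0.000-0.001165j on G[1,0]
R7: Y=0.01389+0.000j on G[0,2]
R8: Y=0.01181+0.000j on G[0,1]
C2: Y=0.000+0.6645j on G[0,1]
V1: row V2−V0=3.16, i_V1 at 2,0
solve → V1=0.02457-0.2422j, V2=3.160+0.000j
aux → i_V1=-0.2797-0.01442j

-0.1866-0.01442j A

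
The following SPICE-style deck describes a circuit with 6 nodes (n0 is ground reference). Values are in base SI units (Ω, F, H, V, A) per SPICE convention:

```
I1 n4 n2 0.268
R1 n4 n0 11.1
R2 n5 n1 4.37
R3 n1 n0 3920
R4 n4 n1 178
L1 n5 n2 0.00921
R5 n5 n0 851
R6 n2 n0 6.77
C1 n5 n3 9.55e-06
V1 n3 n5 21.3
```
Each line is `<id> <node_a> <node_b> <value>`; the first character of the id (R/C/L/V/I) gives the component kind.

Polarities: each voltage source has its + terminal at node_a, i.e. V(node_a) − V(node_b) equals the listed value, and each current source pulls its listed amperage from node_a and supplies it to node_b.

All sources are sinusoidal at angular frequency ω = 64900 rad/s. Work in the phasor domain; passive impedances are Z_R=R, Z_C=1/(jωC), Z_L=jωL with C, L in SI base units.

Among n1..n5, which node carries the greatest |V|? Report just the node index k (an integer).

Element admittances at ω=64900 rad/s:
  I1: injects 0.268 A into n2 (from n4)
  Y(R1) = 0.09009+0.000j S between n4,n0
  Y(R2) = 0.2288+0.000j S between n5,n1
  Y(R3) = 0.0002551+0.000j S between n1,n0
  Y(R4) = 0.005618+0.000j S between n4,n1
  Y(L1) = 0.000-0.001673j S between n5,n2
  Y(R5) = 0.001175+0.000j S between n5,n0
  Y(R6) = 0.1477+0.000j S between n2,n0
  Y(C1) = 0.000+0.6198j S between n5,n3
  V1: constraint V(n3)−V(n5) = 21.3
Assemble and solve the 6×6 MNA system:
  V(n1)=-2.089-0.9605j  V(n2)=1.803+0.04387j  V(n3)=19.23-0.9837j  V(n4)=-2.923-0.05638j  V(n5)=-2.071-0.9837j
  i(V1)=0.000-13.20j

3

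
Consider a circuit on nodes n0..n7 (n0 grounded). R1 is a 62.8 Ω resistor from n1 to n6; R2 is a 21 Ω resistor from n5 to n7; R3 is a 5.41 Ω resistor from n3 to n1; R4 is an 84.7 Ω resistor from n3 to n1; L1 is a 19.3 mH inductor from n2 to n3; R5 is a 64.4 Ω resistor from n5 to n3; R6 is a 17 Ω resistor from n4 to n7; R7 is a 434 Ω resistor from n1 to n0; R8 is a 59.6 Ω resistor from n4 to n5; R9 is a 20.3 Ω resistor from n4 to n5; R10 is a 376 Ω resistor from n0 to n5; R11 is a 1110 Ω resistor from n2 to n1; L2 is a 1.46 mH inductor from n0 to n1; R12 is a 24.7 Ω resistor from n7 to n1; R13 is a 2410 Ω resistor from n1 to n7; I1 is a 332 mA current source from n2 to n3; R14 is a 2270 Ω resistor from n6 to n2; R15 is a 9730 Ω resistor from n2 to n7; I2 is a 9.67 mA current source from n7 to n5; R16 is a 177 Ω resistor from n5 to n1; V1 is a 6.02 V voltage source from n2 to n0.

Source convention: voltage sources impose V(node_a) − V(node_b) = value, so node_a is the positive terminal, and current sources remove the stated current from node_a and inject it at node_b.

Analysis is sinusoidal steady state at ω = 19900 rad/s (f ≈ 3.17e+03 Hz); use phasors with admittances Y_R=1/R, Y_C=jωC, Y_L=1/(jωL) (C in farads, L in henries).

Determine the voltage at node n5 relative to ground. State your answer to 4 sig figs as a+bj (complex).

2.244+8.364j V

Element admittances at ω=19900 rad/s:
  Y(R1) = 0.01592+0.000j S between n1,n6
  Y(R2) = 0.04762+0.000j S between n5,n7
  Y(R3) = 0.1848+0.000j S between n3,n1
  Y(R4) = 0.01181+0.000j S between n3,n1
  Y(L1) = 0.000-0.002604j S between n2,n3
  Y(R5) = 0.01553+0.000j S between n5,n3
  Y(R6) = 0.05882+0.000j S between n4,n7
  Y(R7) = 0.002304+0.000j S between n1,n0
  Y(R8) = 0.01678+0.000j S between n4,n5
  Y(R9) = 0.04926+0.000j S between n4,n5
  Y(R10) = 0.002660+0.000j S between n0,n5
  Y(R11) = 0.0009009+0.000j S between n2,n1
  Y(L2) = 0.000-0.03442j S between n0,n1
  Y(R12) = 0.04049+0.000j S between n7,n1
  Y(R13) = 0.0004149+0.000j S between n1,n7
  I1: injects 0.332 A into n3 (from n2)
  Y(R14) = 0.0004405+0.000j S between n6,n2
  Y(R15) = 0.0001028+0.000j S between n2,n7
  I2: injects 0.00967 A into n5 (from n7)
  Y(R16) = 0.005650+0.000j S between n5,n1
  V1: constraint V(n2)−V(n0) = 6.02
Assemble and solve the 8×8 MNA system:
  V(n1)=1.813+8.861j  V(n2)=6.020+0.000j  V(n3)=3.301+8.791j  V(n4)=2.138+8.440j  V(n5)=2.244+8.364j  V(n6)=1.926+8.622j  V(n7)=2.019+8.526j
  i(V1)=-0.3151+0.01974j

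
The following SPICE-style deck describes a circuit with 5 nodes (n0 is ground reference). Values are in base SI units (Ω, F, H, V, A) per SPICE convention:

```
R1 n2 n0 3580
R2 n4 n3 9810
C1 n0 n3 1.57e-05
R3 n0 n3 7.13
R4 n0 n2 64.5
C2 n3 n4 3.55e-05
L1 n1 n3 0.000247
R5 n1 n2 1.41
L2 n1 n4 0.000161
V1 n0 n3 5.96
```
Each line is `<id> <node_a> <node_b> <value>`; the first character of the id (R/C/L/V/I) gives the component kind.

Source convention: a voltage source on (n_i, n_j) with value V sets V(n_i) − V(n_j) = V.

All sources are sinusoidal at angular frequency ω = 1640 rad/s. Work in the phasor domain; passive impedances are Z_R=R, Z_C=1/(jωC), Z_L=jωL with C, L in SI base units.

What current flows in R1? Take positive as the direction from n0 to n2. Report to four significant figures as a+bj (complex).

0.001628-1.043e-05j A

Apply KCL at each of the 4 non-ground nodes and solve the resulting linear system.
Node n1: branches {L1, R5, L2} → V_1 = -5.960+0.03819j
Node n2: branches {R1, R4, R5} → V_2 = -5.830+0.03736j
Node n3: branches {R2, C1, R3, C2, L1, V1} → V_3 = -5.960+0.000j
Node n4: branches {R2, C2, L2} → V_4 = -5.960+0.03878j
Source currents: i(V1)=-0.9279-0.1529j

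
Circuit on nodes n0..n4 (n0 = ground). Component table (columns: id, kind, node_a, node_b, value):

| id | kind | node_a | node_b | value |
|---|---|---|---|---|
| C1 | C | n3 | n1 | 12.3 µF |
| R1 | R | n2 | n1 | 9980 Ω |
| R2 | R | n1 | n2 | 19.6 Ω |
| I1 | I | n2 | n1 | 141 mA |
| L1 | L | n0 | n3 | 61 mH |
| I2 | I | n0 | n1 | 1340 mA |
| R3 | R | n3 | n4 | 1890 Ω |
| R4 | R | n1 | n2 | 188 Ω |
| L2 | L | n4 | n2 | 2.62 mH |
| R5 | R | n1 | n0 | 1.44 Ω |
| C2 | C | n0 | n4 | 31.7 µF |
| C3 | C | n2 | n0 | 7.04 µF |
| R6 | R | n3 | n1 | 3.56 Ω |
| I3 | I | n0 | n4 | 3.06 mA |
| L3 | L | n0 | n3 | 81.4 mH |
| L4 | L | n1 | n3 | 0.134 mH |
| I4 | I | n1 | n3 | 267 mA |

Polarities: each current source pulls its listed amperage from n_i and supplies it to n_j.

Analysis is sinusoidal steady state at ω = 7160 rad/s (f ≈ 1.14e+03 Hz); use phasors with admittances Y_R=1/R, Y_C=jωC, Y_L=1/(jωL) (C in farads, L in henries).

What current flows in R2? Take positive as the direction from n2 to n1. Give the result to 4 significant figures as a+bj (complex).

-0.1254-0.009215j A

Apply KCL at each of the 4 non-ground nodes and solve the resulting linear system.
Node n1: branches {C1, R1, R2, I1, I2, R4, R5, R6, L4, I4} → V_1 = 1.930-0.003326j
Node n2: branches {R1, R2, I1, R4, L2, C3} → V_2 = -0.5273-0.1839j
Node n3: branches {C1, L1, R3, R6, L3, L4, I4} → V_3 = 1.998+0.2545j
Node n4: branches {R3, L2, C2, I3} → V_4 = 0.1625+0.03325j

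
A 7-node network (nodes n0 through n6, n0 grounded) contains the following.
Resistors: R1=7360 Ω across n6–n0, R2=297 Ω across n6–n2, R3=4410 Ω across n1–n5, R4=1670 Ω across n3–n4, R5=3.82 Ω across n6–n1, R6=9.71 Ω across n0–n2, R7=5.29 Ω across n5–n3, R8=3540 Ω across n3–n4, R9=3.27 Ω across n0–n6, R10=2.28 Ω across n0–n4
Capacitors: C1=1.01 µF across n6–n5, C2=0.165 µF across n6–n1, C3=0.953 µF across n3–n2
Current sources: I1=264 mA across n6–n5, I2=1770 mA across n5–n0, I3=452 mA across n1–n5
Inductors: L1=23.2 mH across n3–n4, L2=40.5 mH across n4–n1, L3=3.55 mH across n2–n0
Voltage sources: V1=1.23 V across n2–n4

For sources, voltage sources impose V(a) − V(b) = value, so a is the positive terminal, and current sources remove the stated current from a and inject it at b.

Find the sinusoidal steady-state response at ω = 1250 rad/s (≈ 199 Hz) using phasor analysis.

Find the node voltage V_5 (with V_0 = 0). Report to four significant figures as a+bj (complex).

Apply KCL at each of the 6 non-ground nodes and solve the resulting linear system.
Node n1: branches {R3, R5, C2, L2, I3} → V_1 = -3.920-0.3304j
Node n2: branches {R2, R6, L3, C3, V1} → V_2 = -0.9153-0.2851j
Node n3: branches {L1, R4, R7, R8, C3} → V_3 = -3.552-33.12j
Node n4: branches {L1, R4, L2, R8, R10, V1} → V_4 = -2.145-0.2851j
Node n5: branches {R3, C1, I1, I2, R7, I3} → V_5 = -9.341-33.03j
Node n6: branches {R1, R2, C1, I1, R5, C2, R9} → V_6 = -2.192-0.1696j
Source currents: i(V1)=0.1933-0.1797j

-9.341-33.03j V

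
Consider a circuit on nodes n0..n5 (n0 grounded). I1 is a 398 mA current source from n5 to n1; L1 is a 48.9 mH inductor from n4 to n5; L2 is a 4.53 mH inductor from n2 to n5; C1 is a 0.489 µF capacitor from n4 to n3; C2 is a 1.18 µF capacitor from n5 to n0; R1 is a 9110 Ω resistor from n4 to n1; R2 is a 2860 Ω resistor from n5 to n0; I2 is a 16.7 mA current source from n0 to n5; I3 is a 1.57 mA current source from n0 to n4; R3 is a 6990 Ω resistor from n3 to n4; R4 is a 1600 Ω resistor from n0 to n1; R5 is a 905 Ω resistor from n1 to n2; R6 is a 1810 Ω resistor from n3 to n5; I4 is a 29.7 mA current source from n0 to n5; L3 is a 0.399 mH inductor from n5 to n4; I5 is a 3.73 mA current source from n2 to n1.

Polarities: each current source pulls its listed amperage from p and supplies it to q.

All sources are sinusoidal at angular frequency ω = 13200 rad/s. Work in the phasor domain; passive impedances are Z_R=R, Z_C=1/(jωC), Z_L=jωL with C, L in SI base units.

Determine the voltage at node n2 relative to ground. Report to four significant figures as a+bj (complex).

-0.1184+19.87j V

MNA unknowns: 5 node voltages V₁..V_5
I1: z[5]−=0.398, z[1]+=0.398
L1: Y=0.000-0.001549j on G[4,5]
L2: Y=0.000-0.01672j on G[2,5]
C1: Y=0.000+0.006455j on G[4,3]
C2: Y=0.000+0.01558j on G[5,0]
R1: Y=0.0001098+0.000j on G[4,1]
R2: Y=0.0003497+0.000j on G[5,0]
I2: z[0]−=0.0167, z[5]+=0.0167
I3: z[0]−=0.00157, z[4]+=0.00157
R3: Y=0.0001431+0.000j on G[3,4]
R4: Y=0.0006250+0.000j on G[0,1]
R5: Y=0.001105+0.000j on G[1,2]
R6: Y=0.0005525+0.000j on G[3,5]
I4: z[0]−=0.0297, z[5]+=0.0297
L3: Y=0.000-0.1899j on G[5,4]
I5: z[2]−=0.00373, z[1]+=0.00373
solve → V1=218.3+12.28j, V2=-0.1184+19.87j, V3=-0.6345+5.796j, V4=-0.6232+5.798j, V5=-0.6199+5.664j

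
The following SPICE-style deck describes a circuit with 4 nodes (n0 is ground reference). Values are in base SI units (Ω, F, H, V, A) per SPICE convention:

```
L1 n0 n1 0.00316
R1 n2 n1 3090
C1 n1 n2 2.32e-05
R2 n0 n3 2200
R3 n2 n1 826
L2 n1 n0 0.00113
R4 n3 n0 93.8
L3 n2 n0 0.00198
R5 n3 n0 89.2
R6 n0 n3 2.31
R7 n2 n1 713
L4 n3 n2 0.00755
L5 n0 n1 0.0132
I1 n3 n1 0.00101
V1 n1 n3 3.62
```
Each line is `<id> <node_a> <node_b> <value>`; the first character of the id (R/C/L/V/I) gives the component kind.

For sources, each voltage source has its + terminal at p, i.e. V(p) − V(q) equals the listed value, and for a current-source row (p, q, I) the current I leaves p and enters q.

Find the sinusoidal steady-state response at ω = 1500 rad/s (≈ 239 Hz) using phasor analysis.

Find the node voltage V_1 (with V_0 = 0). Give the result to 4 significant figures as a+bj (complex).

0.9857+1.331j V

Apply KCL at each of the 3 non-ground nodes and solve the resulting linear system.
Node n1: branches {L1, R1, C1, R3, L2, R7, L5, I1, V1} → V_1 = 0.9857+1.331j
Node n2: branches {R1, C1, R3, L3, R7, L4} → V_2 = -0.6926+0.1952j
Node n3: branches {R2, R4, R5, R6, L4, I1, V1} → V_3 = -2.634+1.331j
Source currents: i(V1)=-1.098+0.7775j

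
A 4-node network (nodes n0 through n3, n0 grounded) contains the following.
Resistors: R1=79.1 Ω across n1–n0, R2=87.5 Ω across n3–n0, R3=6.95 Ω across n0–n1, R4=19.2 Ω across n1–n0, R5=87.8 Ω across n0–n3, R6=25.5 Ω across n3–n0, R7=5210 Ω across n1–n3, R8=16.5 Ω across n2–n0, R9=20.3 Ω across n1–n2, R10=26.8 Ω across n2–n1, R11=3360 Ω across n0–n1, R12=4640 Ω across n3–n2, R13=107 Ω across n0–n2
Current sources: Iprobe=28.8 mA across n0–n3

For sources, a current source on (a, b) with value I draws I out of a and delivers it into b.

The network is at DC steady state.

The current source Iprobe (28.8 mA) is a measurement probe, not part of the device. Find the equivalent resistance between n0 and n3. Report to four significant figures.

Element admittances at DC:
  Y(R1) = 0.01264 S between n1,n0
  Y(R2) = 0.01143 S between n3,n0
  Y(R3) = 0.1439 S between n0,n1
  Y(R4) = 0.05208 S between n1,n0
  Y(R5) = 0.01139 S between n0,n3
  Y(R6) = 0.03922 S between n3,n0
  Y(R7) = 0.0001919 S between n1,n3
  Y(R8) = 0.06061 S between n2,n0
  Y(R9) = 0.04926 S between n1,n2
  Y(R10) = 0.03731 S between n2,n1
  Y(R11) = 0.0002976 S between n0,n1
  Y(R12) = 0.0002155 S between n3,n2
  Y(R13) = 0.009346 S between n0,n2
  Iprobe: injects 0.0288 A into n3 (from n0)
Assemble and solve the 3×3 MNA system:
  V(n1)=0.0005787  V(n2)=0.0009538  V(n3)=0.4612

R_eq = 16.02 Ω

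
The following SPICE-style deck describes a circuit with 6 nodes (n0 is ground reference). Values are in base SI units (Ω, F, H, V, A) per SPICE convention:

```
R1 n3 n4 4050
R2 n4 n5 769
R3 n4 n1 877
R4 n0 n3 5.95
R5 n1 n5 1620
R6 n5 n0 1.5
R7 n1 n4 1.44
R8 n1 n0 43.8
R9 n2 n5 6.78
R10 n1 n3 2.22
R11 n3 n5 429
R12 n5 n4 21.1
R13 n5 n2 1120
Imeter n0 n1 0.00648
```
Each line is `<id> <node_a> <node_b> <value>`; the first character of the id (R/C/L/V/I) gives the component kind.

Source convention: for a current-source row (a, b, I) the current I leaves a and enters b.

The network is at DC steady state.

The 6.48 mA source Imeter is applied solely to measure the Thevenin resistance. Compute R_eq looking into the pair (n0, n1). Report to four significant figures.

R_eq = 5.280 Ω

MNA unknowns: 5 node voltages V₁..V_5
R1: Y=0.0002469 on G[3,4]
R2: Y=0.001300 on G[4,5]
R3: Y=0.001140 on G[4,1]
R4: Y=0.1681 on G[0,3]
R5: Y=0.0006173 on G[1,5]
R6: Y=0.6667 on G[5,0]
R7: Y=0.6944 on G[1,4]
R8: Y=0.02283 on G[1,0]
R9: Y=0.1475 on G[2,5]
R10: Y=0.4505 on G[1,3]
R11: Y=0.002331 on G[3,5]
R12: Y=0.04739 on G[5,4]
R13: Y=0.0008929 on G[5,2]
Imeter: z[0]−=0.00648, z[1]+=0.00648
solve → V1=0.03421, V2=0.002288, V3=0.02483, V4=0.03212, V5=0.002288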